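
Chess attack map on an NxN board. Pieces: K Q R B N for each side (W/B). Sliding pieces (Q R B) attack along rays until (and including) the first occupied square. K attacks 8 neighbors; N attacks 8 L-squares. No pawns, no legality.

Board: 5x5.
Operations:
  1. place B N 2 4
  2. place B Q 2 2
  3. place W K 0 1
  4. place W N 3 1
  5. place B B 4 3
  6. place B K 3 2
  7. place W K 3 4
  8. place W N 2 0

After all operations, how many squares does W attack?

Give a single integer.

Answer: 13

Derivation:
Op 1: place BN@(2,4)
Op 2: place BQ@(2,2)
Op 3: place WK@(0,1)
Op 4: place WN@(3,1)
Op 5: place BB@(4,3)
Op 6: place BK@(3,2)
Op 7: place WK@(3,4)
Op 8: place WN@(2,0)
Per-piece attacks for W:
  WK@(0,1): attacks (0,2) (0,0) (1,1) (1,2) (1,0)
  WN@(2,0): attacks (3,2) (4,1) (1,2) (0,1)
  WN@(3,1): attacks (4,3) (2,3) (1,2) (1,0)
  WK@(3,4): attacks (3,3) (4,4) (2,4) (4,3) (2,3)
Union (13 distinct): (0,0) (0,1) (0,2) (1,0) (1,1) (1,2) (2,3) (2,4) (3,2) (3,3) (4,1) (4,3) (4,4)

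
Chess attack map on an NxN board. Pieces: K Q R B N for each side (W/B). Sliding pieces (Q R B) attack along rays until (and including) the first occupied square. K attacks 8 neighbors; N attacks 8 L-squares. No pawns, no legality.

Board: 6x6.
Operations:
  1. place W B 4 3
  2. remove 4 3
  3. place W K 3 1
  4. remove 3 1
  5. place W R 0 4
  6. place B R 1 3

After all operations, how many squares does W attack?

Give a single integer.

Answer: 10

Derivation:
Op 1: place WB@(4,3)
Op 2: remove (4,3)
Op 3: place WK@(3,1)
Op 4: remove (3,1)
Op 5: place WR@(0,4)
Op 6: place BR@(1,3)
Per-piece attacks for W:
  WR@(0,4): attacks (0,5) (0,3) (0,2) (0,1) (0,0) (1,4) (2,4) (3,4) (4,4) (5,4)
Union (10 distinct): (0,0) (0,1) (0,2) (0,3) (0,5) (1,4) (2,4) (3,4) (4,4) (5,4)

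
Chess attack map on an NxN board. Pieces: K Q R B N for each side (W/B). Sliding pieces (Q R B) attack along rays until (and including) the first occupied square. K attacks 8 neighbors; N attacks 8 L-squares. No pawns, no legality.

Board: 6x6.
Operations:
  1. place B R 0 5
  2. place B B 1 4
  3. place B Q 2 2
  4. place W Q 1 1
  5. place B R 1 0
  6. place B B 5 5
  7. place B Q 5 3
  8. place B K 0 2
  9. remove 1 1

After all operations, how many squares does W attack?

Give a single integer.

Answer: 0

Derivation:
Op 1: place BR@(0,5)
Op 2: place BB@(1,4)
Op 3: place BQ@(2,2)
Op 4: place WQ@(1,1)
Op 5: place BR@(1,0)
Op 6: place BB@(5,5)
Op 7: place BQ@(5,3)
Op 8: place BK@(0,2)
Op 9: remove (1,1)
Per-piece attacks for W:
Union (0 distinct): (none)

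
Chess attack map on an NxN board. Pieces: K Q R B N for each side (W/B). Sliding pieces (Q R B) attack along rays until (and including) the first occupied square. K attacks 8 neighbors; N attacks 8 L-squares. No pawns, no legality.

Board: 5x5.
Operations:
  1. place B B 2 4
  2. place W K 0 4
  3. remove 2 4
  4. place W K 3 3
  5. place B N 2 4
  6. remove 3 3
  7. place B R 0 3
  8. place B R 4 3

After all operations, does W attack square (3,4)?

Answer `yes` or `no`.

Answer: no

Derivation:
Op 1: place BB@(2,4)
Op 2: place WK@(0,4)
Op 3: remove (2,4)
Op 4: place WK@(3,3)
Op 5: place BN@(2,4)
Op 6: remove (3,3)
Op 7: place BR@(0,3)
Op 8: place BR@(4,3)
Per-piece attacks for W:
  WK@(0,4): attacks (0,3) (1,4) (1,3)
W attacks (3,4): no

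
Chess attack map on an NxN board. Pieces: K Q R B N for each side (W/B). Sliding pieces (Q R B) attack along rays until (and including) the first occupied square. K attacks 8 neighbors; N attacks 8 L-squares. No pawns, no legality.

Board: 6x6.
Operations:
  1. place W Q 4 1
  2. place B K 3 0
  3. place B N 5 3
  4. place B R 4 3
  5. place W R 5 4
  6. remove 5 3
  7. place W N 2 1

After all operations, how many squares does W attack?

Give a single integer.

Op 1: place WQ@(4,1)
Op 2: place BK@(3,0)
Op 3: place BN@(5,3)
Op 4: place BR@(4,3)
Op 5: place WR@(5,4)
Op 6: remove (5,3)
Op 7: place WN@(2,1)
Per-piece attacks for W:
  WN@(2,1): attacks (3,3) (4,2) (1,3) (0,2) (4,0) (0,0)
  WQ@(4,1): attacks (4,2) (4,3) (4,0) (5,1) (3,1) (2,1) (5,2) (5,0) (3,2) (2,3) (1,4) (0,5) (3,0) [ray(0,1) blocked at (4,3); ray(-1,0) blocked at (2,1); ray(-1,-1) blocked at (3,0)]
  WR@(5,4): attacks (5,5) (5,3) (5,2) (5,1) (5,0) (4,4) (3,4) (2,4) (1,4) (0,4)
Union (23 distinct): (0,0) (0,2) (0,4) (0,5) (1,3) (1,4) (2,1) (2,3) (2,4) (3,0) (3,1) (3,2) (3,3) (3,4) (4,0) (4,2) (4,3) (4,4) (5,0) (5,1) (5,2) (5,3) (5,5)

Answer: 23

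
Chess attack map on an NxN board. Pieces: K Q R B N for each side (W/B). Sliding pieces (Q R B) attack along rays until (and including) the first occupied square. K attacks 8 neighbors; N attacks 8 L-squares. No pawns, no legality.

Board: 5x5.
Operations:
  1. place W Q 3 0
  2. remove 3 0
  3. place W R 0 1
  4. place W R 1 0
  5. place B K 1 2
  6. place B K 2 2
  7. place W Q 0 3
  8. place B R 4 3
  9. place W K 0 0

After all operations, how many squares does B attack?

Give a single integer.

Op 1: place WQ@(3,0)
Op 2: remove (3,0)
Op 3: place WR@(0,1)
Op 4: place WR@(1,0)
Op 5: place BK@(1,2)
Op 6: place BK@(2,2)
Op 7: place WQ@(0,3)
Op 8: place BR@(4,3)
Op 9: place WK@(0,0)
Per-piece attacks for B:
  BK@(1,2): attacks (1,3) (1,1) (2,2) (0,2) (2,3) (2,1) (0,3) (0,1)
  BK@(2,2): attacks (2,3) (2,1) (3,2) (1,2) (3,3) (3,1) (1,3) (1,1)
  BR@(4,3): attacks (4,4) (4,2) (4,1) (4,0) (3,3) (2,3) (1,3) (0,3) [ray(-1,0) blocked at (0,3)]
Union (16 distinct): (0,1) (0,2) (0,3) (1,1) (1,2) (1,3) (2,1) (2,2) (2,3) (3,1) (3,2) (3,3) (4,0) (4,1) (4,2) (4,4)

Answer: 16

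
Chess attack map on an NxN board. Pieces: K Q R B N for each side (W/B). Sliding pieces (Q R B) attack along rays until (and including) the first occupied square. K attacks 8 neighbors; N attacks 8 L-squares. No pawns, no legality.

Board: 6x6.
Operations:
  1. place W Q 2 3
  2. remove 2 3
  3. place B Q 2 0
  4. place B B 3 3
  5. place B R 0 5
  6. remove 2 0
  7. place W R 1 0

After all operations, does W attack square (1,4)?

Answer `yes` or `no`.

Op 1: place WQ@(2,3)
Op 2: remove (2,3)
Op 3: place BQ@(2,0)
Op 4: place BB@(3,3)
Op 5: place BR@(0,5)
Op 6: remove (2,0)
Op 7: place WR@(1,0)
Per-piece attacks for W:
  WR@(1,0): attacks (1,1) (1,2) (1,3) (1,4) (1,5) (2,0) (3,0) (4,0) (5,0) (0,0)
W attacks (1,4): yes

Answer: yes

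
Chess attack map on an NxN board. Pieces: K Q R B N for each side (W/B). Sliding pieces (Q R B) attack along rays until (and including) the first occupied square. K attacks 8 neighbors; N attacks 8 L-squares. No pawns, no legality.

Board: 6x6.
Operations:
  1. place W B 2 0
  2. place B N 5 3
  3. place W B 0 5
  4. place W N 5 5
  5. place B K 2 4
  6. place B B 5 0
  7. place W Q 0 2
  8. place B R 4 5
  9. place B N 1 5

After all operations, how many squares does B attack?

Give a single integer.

Op 1: place WB@(2,0)
Op 2: place BN@(5,3)
Op 3: place WB@(0,5)
Op 4: place WN@(5,5)
Op 5: place BK@(2,4)
Op 6: place BB@(5,0)
Op 7: place WQ@(0,2)
Op 8: place BR@(4,5)
Op 9: place BN@(1,5)
Per-piece attacks for B:
  BN@(1,5): attacks (2,3) (3,4) (0,3)
  BK@(2,4): attacks (2,5) (2,3) (3,4) (1,4) (3,5) (3,3) (1,5) (1,3)
  BR@(4,5): attacks (4,4) (4,3) (4,2) (4,1) (4,0) (5,5) (3,5) (2,5) (1,5) [ray(1,0) blocked at (5,5); ray(-1,0) blocked at (1,5)]
  BB@(5,0): attacks (4,1) (3,2) (2,3) (1,4) (0,5) [ray(-1,1) blocked at (0,5)]
  BN@(5,3): attacks (4,5) (3,4) (4,1) (3,2)
Union (18 distinct): (0,3) (0,5) (1,3) (1,4) (1,5) (2,3) (2,5) (3,2) (3,3) (3,4) (3,5) (4,0) (4,1) (4,2) (4,3) (4,4) (4,5) (5,5)

Answer: 18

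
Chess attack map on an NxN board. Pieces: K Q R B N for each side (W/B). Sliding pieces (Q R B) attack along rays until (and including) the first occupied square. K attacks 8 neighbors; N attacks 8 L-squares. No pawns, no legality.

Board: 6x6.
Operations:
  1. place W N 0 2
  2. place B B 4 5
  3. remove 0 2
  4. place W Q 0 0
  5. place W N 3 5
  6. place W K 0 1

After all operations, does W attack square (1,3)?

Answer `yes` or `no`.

Answer: no

Derivation:
Op 1: place WN@(0,2)
Op 2: place BB@(4,5)
Op 3: remove (0,2)
Op 4: place WQ@(0,0)
Op 5: place WN@(3,5)
Op 6: place WK@(0,1)
Per-piece attacks for W:
  WQ@(0,0): attacks (0,1) (1,0) (2,0) (3,0) (4,0) (5,0) (1,1) (2,2) (3,3) (4,4) (5,5) [ray(0,1) blocked at (0,1)]
  WK@(0,1): attacks (0,2) (0,0) (1,1) (1,2) (1,0)
  WN@(3,5): attacks (4,3) (5,4) (2,3) (1,4)
W attacks (1,3): no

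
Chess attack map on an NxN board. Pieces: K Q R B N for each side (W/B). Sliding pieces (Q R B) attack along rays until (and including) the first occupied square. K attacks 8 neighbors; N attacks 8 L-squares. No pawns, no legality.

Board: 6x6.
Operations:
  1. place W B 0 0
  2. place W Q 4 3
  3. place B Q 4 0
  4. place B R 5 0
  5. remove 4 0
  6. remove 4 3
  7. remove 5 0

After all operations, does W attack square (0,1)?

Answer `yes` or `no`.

Answer: no

Derivation:
Op 1: place WB@(0,0)
Op 2: place WQ@(4,3)
Op 3: place BQ@(4,0)
Op 4: place BR@(5,0)
Op 5: remove (4,0)
Op 6: remove (4,3)
Op 7: remove (5,0)
Per-piece attacks for W:
  WB@(0,0): attacks (1,1) (2,2) (3,3) (4,4) (5,5)
W attacks (0,1): no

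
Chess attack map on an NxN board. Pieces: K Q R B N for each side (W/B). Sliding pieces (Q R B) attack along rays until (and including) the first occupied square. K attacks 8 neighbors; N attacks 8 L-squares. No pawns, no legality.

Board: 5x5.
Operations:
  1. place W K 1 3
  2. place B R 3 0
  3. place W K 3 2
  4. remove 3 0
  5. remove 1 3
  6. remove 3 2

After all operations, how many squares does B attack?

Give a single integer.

Op 1: place WK@(1,3)
Op 2: place BR@(3,0)
Op 3: place WK@(3,2)
Op 4: remove (3,0)
Op 5: remove (1,3)
Op 6: remove (3,2)
Per-piece attacks for B:
Union (0 distinct): (none)

Answer: 0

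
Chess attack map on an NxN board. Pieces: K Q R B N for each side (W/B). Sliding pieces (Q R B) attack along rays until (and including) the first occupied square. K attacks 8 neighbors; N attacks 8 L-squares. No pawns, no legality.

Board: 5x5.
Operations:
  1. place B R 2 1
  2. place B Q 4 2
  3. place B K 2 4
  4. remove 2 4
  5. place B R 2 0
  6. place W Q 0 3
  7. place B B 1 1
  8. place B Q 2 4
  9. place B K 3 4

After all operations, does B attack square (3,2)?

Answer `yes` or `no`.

Answer: yes

Derivation:
Op 1: place BR@(2,1)
Op 2: place BQ@(4,2)
Op 3: place BK@(2,4)
Op 4: remove (2,4)
Op 5: place BR@(2,0)
Op 6: place WQ@(0,3)
Op 7: place BB@(1,1)
Op 8: place BQ@(2,4)
Op 9: place BK@(3,4)
Per-piece attacks for B:
  BB@(1,1): attacks (2,2) (3,3) (4,4) (2,0) (0,2) (0,0) [ray(1,-1) blocked at (2,0)]
  BR@(2,0): attacks (2,1) (3,0) (4,0) (1,0) (0,0) [ray(0,1) blocked at (2,1)]
  BR@(2,1): attacks (2,2) (2,3) (2,4) (2,0) (3,1) (4,1) (1,1) [ray(0,1) blocked at (2,4); ray(0,-1) blocked at (2,0); ray(-1,0) blocked at (1,1)]
  BQ@(2,4): attacks (2,3) (2,2) (2,1) (3,4) (1,4) (0,4) (3,3) (4,2) (1,3) (0,2) [ray(0,-1) blocked at (2,1); ray(1,0) blocked at (3,4); ray(1,-1) blocked at (4,2)]
  BK@(3,4): attacks (3,3) (4,4) (2,4) (4,3) (2,3)
  BQ@(4,2): attacks (4,3) (4,4) (4,1) (4,0) (3,2) (2,2) (1,2) (0,2) (3,3) (2,4) (3,1) (2,0) [ray(-1,1) blocked at (2,4); ray(-1,-1) blocked at (2,0)]
B attacks (3,2): yes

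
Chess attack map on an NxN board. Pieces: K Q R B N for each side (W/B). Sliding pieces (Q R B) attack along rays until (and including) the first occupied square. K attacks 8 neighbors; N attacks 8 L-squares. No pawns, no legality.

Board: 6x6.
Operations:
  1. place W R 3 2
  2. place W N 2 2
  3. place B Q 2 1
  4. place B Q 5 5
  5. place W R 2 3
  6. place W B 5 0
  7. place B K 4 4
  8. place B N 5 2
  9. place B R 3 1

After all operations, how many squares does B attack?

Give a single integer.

Op 1: place WR@(3,2)
Op 2: place WN@(2,2)
Op 3: place BQ@(2,1)
Op 4: place BQ@(5,5)
Op 5: place WR@(2,3)
Op 6: place WB@(5,0)
Op 7: place BK@(4,4)
Op 8: place BN@(5,2)
Op 9: place BR@(3,1)
Per-piece attacks for B:
  BQ@(2,1): attacks (2,2) (2,0) (3,1) (1,1) (0,1) (3,2) (3,0) (1,2) (0,3) (1,0) [ray(0,1) blocked at (2,2); ray(1,0) blocked at (3,1); ray(1,1) blocked at (3,2)]
  BR@(3,1): attacks (3,2) (3,0) (4,1) (5,1) (2,1) [ray(0,1) blocked at (3,2); ray(-1,0) blocked at (2,1)]
  BK@(4,4): attacks (4,5) (4,3) (5,4) (3,4) (5,5) (5,3) (3,5) (3,3)
  BN@(5,2): attacks (4,4) (3,3) (4,0) (3,1)
  BQ@(5,5): attacks (5,4) (5,3) (5,2) (4,5) (3,5) (2,5) (1,5) (0,5) (4,4) [ray(0,-1) blocked at (5,2); ray(-1,-1) blocked at (4,4)]
Union (27 distinct): (0,1) (0,3) (0,5) (1,0) (1,1) (1,2) (1,5) (2,0) (2,1) (2,2) (2,5) (3,0) (3,1) (3,2) (3,3) (3,4) (3,5) (4,0) (4,1) (4,3) (4,4) (4,5) (5,1) (5,2) (5,3) (5,4) (5,5)

Answer: 27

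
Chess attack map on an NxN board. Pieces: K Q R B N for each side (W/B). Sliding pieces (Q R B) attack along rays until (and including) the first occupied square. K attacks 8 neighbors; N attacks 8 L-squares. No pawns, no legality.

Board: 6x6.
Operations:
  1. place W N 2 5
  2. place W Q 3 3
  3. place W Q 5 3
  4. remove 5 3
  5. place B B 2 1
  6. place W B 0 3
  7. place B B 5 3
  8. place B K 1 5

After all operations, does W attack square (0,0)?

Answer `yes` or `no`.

Answer: yes

Derivation:
Op 1: place WN@(2,5)
Op 2: place WQ@(3,3)
Op 3: place WQ@(5,3)
Op 4: remove (5,3)
Op 5: place BB@(2,1)
Op 6: place WB@(0,3)
Op 7: place BB@(5,3)
Op 8: place BK@(1,5)
Per-piece attacks for W:
  WB@(0,3): attacks (1,4) (2,5) (1,2) (2,1) [ray(1,1) blocked at (2,5); ray(1,-1) blocked at (2,1)]
  WN@(2,5): attacks (3,3) (4,4) (1,3) (0,4)
  WQ@(3,3): attacks (3,4) (3,5) (3,2) (3,1) (3,0) (4,3) (5,3) (2,3) (1,3) (0,3) (4,4) (5,5) (4,2) (5,1) (2,4) (1,5) (2,2) (1,1) (0,0) [ray(1,0) blocked at (5,3); ray(-1,0) blocked at (0,3); ray(-1,1) blocked at (1,5)]
W attacks (0,0): yes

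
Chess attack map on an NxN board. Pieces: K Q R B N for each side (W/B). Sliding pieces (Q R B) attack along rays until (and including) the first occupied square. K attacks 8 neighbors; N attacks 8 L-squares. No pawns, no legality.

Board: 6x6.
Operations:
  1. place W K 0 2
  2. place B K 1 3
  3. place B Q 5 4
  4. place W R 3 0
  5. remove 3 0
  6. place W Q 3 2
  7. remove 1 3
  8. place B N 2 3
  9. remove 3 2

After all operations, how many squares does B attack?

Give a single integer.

Answer: 21

Derivation:
Op 1: place WK@(0,2)
Op 2: place BK@(1,3)
Op 3: place BQ@(5,4)
Op 4: place WR@(3,0)
Op 5: remove (3,0)
Op 6: place WQ@(3,2)
Op 7: remove (1,3)
Op 8: place BN@(2,3)
Op 9: remove (3,2)
Per-piece attacks for B:
  BN@(2,3): attacks (3,5) (4,4) (1,5) (0,4) (3,1) (4,2) (1,1) (0,2)
  BQ@(5,4): attacks (5,5) (5,3) (5,2) (5,1) (5,0) (4,4) (3,4) (2,4) (1,4) (0,4) (4,5) (4,3) (3,2) (2,1) (1,0)
Union (21 distinct): (0,2) (0,4) (1,0) (1,1) (1,4) (1,5) (2,1) (2,4) (3,1) (3,2) (3,4) (3,5) (4,2) (4,3) (4,4) (4,5) (5,0) (5,1) (5,2) (5,3) (5,5)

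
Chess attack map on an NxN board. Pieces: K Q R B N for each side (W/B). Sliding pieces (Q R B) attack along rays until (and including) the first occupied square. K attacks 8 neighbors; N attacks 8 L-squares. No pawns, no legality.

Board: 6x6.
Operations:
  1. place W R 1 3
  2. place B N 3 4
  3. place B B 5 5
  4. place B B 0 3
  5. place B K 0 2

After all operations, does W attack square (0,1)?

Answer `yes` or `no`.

Op 1: place WR@(1,3)
Op 2: place BN@(3,4)
Op 3: place BB@(5,5)
Op 4: place BB@(0,3)
Op 5: place BK@(0,2)
Per-piece attacks for W:
  WR@(1,3): attacks (1,4) (1,5) (1,2) (1,1) (1,0) (2,3) (3,3) (4,3) (5,3) (0,3) [ray(-1,0) blocked at (0,3)]
W attacks (0,1): no

Answer: no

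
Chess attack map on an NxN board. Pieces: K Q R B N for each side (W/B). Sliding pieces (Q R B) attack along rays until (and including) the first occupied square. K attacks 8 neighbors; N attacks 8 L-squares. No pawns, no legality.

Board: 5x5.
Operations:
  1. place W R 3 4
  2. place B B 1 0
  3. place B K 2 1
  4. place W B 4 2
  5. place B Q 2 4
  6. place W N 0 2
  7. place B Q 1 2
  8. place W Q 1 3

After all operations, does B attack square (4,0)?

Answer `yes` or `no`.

Answer: no

Derivation:
Op 1: place WR@(3,4)
Op 2: place BB@(1,0)
Op 3: place BK@(2,1)
Op 4: place WB@(4,2)
Op 5: place BQ@(2,4)
Op 6: place WN@(0,2)
Op 7: place BQ@(1,2)
Op 8: place WQ@(1,3)
Per-piece attacks for B:
  BB@(1,0): attacks (2,1) (0,1) [ray(1,1) blocked at (2,1)]
  BQ@(1,2): attacks (1,3) (1,1) (1,0) (2,2) (3,2) (4,2) (0,2) (2,3) (3,4) (2,1) (0,3) (0,1) [ray(0,1) blocked at (1,3); ray(0,-1) blocked at (1,0); ray(1,0) blocked at (4,2); ray(-1,0) blocked at (0,2); ray(1,1) blocked at (3,4); ray(1,-1) blocked at (2,1)]
  BK@(2,1): attacks (2,2) (2,0) (3,1) (1,1) (3,2) (3,0) (1,2) (1,0)
  BQ@(2,4): attacks (2,3) (2,2) (2,1) (3,4) (1,4) (0,4) (3,3) (4,2) (1,3) [ray(0,-1) blocked at (2,1); ray(1,0) blocked at (3,4); ray(1,-1) blocked at (4,2); ray(-1,-1) blocked at (1,3)]
B attacks (4,0): no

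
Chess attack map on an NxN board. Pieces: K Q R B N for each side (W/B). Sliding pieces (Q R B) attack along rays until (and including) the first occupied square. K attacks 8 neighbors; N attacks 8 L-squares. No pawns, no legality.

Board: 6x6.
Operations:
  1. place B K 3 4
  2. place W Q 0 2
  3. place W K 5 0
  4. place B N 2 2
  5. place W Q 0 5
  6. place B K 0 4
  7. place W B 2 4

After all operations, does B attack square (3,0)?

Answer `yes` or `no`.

Answer: yes

Derivation:
Op 1: place BK@(3,4)
Op 2: place WQ@(0,2)
Op 3: place WK@(5,0)
Op 4: place BN@(2,2)
Op 5: place WQ@(0,5)
Op 6: place BK@(0,4)
Op 7: place WB@(2,4)
Per-piece attacks for B:
  BK@(0,4): attacks (0,5) (0,3) (1,4) (1,5) (1,3)
  BN@(2,2): attacks (3,4) (4,3) (1,4) (0,3) (3,0) (4,1) (1,0) (0,1)
  BK@(3,4): attacks (3,5) (3,3) (4,4) (2,4) (4,5) (4,3) (2,5) (2,3)
B attacks (3,0): yes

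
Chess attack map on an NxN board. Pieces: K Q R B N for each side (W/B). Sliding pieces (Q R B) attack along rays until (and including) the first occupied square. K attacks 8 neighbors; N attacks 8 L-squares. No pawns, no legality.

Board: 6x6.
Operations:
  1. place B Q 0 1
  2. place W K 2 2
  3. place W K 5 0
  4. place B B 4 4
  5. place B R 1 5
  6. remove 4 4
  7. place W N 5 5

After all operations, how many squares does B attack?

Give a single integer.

Op 1: place BQ@(0,1)
Op 2: place WK@(2,2)
Op 3: place WK@(5,0)
Op 4: place BB@(4,4)
Op 5: place BR@(1,5)
Op 6: remove (4,4)
Op 7: place WN@(5,5)
Per-piece attacks for B:
  BQ@(0,1): attacks (0,2) (0,3) (0,4) (0,5) (0,0) (1,1) (2,1) (3,1) (4,1) (5,1) (1,2) (2,3) (3,4) (4,5) (1,0)
  BR@(1,5): attacks (1,4) (1,3) (1,2) (1,1) (1,0) (2,5) (3,5) (4,5) (5,5) (0,5) [ray(1,0) blocked at (5,5)]
Union (20 distinct): (0,0) (0,2) (0,3) (0,4) (0,5) (1,0) (1,1) (1,2) (1,3) (1,4) (2,1) (2,3) (2,5) (3,1) (3,4) (3,5) (4,1) (4,5) (5,1) (5,5)

Answer: 20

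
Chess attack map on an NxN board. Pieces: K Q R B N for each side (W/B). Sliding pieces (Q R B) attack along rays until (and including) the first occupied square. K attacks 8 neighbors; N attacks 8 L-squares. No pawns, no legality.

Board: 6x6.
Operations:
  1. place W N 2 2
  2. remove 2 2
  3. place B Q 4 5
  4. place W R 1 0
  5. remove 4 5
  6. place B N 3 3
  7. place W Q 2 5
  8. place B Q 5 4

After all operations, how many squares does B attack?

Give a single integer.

Answer: 19

Derivation:
Op 1: place WN@(2,2)
Op 2: remove (2,2)
Op 3: place BQ@(4,5)
Op 4: place WR@(1,0)
Op 5: remove (4,5)
Op 6: place BN@(3,3)
Op 7: place WQ@(2,5)
Op 8: place BQ@(5,4)
Per-piece attacks for B:
  BN@(3,3): attacks (4,5) (5,4) (2,5) (1,4) (4,1) (5,2) (2,1) (1,2)
  BQ@(5,4): attacks (5,5) (5,3) (5,2) (5,1) (5,0) (4,4) (3,4) (2,4) (1,4) (0,4) (4,5) (4,3) (3,2) (2,1) (1,0) [ray(-1,-1) blocked at (1,0)]
Union (19 distinct): (0,4) (1,0) (1,2) (1,4) (2,1) (2,4) (2,5) (3,2) (3,4) (4,1) (4,3) (4,4) (4,5) (5,0) (5,1) (5,2) (5,3) (5,4) (5,5)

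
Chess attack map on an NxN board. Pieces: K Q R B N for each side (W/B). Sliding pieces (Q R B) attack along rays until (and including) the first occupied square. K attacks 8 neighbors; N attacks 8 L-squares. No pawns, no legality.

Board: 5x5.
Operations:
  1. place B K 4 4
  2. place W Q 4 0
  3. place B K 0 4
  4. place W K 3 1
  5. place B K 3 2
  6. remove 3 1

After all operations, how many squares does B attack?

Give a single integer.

Op 1: place BK@(4,4)
Op 2: place WQ@(4,0)
Op 3: place BK@(0,4)
Op 4: place WK@(3,1)
Op 5: place BK@(3,2)
Op 6: remove (3,1)
Per-piece attacks for B:
  BK@(0,4): attacks (0,3) (1,4) (1,3)
  BK@(3,2): attacks (3,3) (3,1) (4,2) (2,2) (4,3) (4,1) (2,3) (2,1)
  BK@(4,4): attacks (4,3) (3,4) (3,3)
Union (12 distinct): (0,3) (1,3) (1,4) (2,1) (2,2) (2,3) (3,1) (3,3) (3,4) (4,1) (4,2) (4,3)

Answer: 12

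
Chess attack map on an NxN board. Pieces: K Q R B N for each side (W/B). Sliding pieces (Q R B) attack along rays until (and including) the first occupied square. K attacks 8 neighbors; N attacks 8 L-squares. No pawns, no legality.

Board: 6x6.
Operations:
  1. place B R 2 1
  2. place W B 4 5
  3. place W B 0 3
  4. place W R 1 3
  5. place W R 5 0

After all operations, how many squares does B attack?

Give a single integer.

Op 1: place BR@(2,1)
Op 2: place WB@(4,5)
Op 3: place WB@(0,3)
Op 4: place WR@(1,3)
Op 5: place WR@(5,0)
Per-piece attacks for B:
  BR@(2,1): attacks (2,2) (2,3) (2,4) (2,5) (2,0) (3,1) (4,1) (5,1) (1,1) (0,1)
Union (10 distinct): (0,1) (1,1) (2,0) (2,2) (2,3) (2,4) (2,5) (3,1) (4,1) (5,1)

Answer: 10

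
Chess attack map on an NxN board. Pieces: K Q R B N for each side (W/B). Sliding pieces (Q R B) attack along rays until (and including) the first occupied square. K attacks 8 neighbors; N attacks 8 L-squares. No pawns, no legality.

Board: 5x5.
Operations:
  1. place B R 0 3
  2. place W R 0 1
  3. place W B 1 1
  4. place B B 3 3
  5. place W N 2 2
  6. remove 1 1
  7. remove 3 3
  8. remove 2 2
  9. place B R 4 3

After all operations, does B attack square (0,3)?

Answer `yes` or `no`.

Op 1: place BR@(0,3)
Op 2: place WR@(0,1)
Op 3: place WB@(1,1)
Op 4: place BB@(3,3)
Op 5: place WN@(2,2)
Op 6: remove (1,1)
Op 7: remove (3,3)
Op 8: remove (2,2)
Op 9: place BR@(4,3)
Per-piece attacks for B:
  BR@(0,3): attacks (0,4) (0,2) (0,1) (1,3) (2,3) (3,3) (4,3) [ray(0,-1) blocked at (0,1); ray(1,0) blocked at (4,3)]
  BR@(4,3): attacks (4,4) (4,2) (4,1) (4,0) (3,3) (2,3) (1,3) (0,3) [ray(-1,0) blocked at (0,3)]
B attacks (0,3): yes

Answer: yes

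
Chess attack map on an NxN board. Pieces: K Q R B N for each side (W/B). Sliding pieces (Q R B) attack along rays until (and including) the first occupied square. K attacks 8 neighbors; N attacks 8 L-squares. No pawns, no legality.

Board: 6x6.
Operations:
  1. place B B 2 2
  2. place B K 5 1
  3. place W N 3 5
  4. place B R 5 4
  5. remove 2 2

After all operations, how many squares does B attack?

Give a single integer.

Answer: 13

Derivation:
Op 1: place BB@(2,2)
Op 2: place BK@(5,1)
Op 3: place WN@(3,5)
Op 4: place BR@(5,4)
Op 5: remove (2,2)
Per-piece attacks for B:
  BK@(5,1): attacks (5,2) (5,0) (4,1) (4,2) (4,0)
  BR@(5,4): attacks (5,5) (5,3) (5,2) (5,1) (4,4) (3,4) (2,4) (1,4) (0,4) [ray(0,-1) blocked at (5,1)]
Union (13 distinct): (0,4) (1,4) (2,4) (3,4) (4,0) (4,1) (4,2) (4,4) (5,0) (5,1) (5,2) (5,3) (5,5)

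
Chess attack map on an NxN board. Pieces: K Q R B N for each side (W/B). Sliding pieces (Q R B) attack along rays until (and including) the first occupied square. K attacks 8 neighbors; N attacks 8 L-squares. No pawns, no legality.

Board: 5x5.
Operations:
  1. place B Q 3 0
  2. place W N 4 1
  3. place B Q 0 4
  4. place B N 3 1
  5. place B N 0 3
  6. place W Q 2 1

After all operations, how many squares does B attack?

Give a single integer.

Op 1: place BQ@(3,0)
Op 2: place WN@(4,1)
Op 3: place BQ@(0,4)
Op 4: place BN@(3,1)
Op 5: place BN@(0,3)
Op 6: place WQ@(2,1)
Per-piece attacks for B:
  BN@(0,3): attacks (2,4) (1,1) (2,2)
  BQ@(0,4): attacks (0,3) (1,4) (2,4) (3,4) (4,4) (1,3) (2,2) (3,1) [ray(0,-1) blocked at (0,3); ray(1,-1) blocked at (3,1)]
  BQ@(3,0): attacks (3,1) (4,0) (2,0) (1,0) (0,0) (4,1) (2,1) [ray(0,1) blocked at (3,1); ray(1,1) blocked at (4,1); ray(-1,1) blocked at (2,1)]
  BN@(3,1): attacks (4,3) (2,3) (1,2) (1,0)
Union (18 distinct): (0,0) (0,3) (1,0) (1,1) (1,2) (1,3) (1,4) (2,0) (2,1) (2,2) (2,3) (2,4) (3,1) (3,4) (4,0) (4,1) (4,3) (4,4)

Answer: 18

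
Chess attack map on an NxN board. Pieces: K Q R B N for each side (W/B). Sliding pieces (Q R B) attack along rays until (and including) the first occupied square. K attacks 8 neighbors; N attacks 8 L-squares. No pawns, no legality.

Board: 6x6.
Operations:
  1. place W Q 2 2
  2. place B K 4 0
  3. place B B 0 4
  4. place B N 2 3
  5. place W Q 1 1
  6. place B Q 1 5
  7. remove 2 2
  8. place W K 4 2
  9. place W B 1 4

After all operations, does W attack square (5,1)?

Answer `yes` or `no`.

Op 1: place WQ@(2,2)
Op 2: place BK@(4,0)
Op 3: place BB@(0,4)
Op 4: place BN@(2,3)
Op 5: place WQ@(1,1)
Op 6: place BQ@(1,5)
Op 7: remove (2,2)
Op 8: place WK@(4,2)
Op 9: place WB@(1,4)
Per-piece attacks for W:
  WQ@(1,1): attacks (1,2) (1,3) (1,4) (1,0) (2,1) (3,1) (4,1) (5,1) (0,1) (2,2) (3,3) (4,4) (5,5) (2,0) (0,2) (0,0) [ray(0,1) blocked at (1,4)]
  WB@(1,4): attacks (2,5) (2,3) (0,5) (0,3) [ray(1,-1) blocked at (2,3)]
  WK@(4,2): attacks (4,3) (4,1) (5,2) (3,2) (5,3) (5,1) (3,3) (3,1)
W attacks (5,1): yes

Answer: yes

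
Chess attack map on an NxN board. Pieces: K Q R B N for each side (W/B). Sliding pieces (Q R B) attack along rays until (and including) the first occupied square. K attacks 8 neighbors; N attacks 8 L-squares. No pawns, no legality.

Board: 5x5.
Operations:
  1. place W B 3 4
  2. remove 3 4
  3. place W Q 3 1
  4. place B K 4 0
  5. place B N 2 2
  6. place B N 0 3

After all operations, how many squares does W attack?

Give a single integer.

Answer: 12

Derivation:
Op 1: place WB@(3,4)
Op 2: remove (3,4)
Op 3: place WQ@(3,1)
Op 4: place BK@(4,0)
Op 5: place BN@(2,2)
Op 6: place BN@(0,3)
Per-piece attacks for W:
  WQ@(3,1): attacks (3,2) (3,3) (3,4) (3,0) (4,1) (2,1) (1,1) (0,1) (4,2) (4,0) (2,2) (2,0) [ray(1,-1) blocked at (4,0); ray(-1,1) blocked at (2,2)]
Union (12 distinct): (0,1) (1,1) (2,0) (2,1) (2,2) (3,0) (3,2) (3,3) (3,4) (4,0) (4,1) (4,2)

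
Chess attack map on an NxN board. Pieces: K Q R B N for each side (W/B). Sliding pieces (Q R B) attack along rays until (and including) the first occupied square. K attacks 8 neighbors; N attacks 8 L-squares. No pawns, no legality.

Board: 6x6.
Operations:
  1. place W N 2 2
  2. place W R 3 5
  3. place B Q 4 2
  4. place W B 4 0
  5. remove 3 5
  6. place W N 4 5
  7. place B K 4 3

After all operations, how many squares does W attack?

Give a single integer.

Op 1: place WN@(2,2)
Op 2: place WR@(3,5)
Op 3: place BQ@(4,2)
Op 4: place WB@(4,0)
Op 5: remove (3,5)
Op 6: place WN@(4,5)
Op 7: place BK@(4,3)
Per-piece attacks for W:
  WN@(2,2): attacks (3,4) (4,3) (1,4) (0,3) (3,0) (4,1) (1,0) (0,1)
  WB@(4,0): attacks (5,1) (3,1) (2,2) [ray(-1,1) blocked at (2,2)]
  WN@(4,5): attacks (5,3) (3,3) (2,4)
Union (14 distinct): (0,1) (0,3) (1,0) (1,4) (2,2) (2,4) (3,0) (3,1) (3,3) (3,4) (4,1) (4,3) (5,1) (5,3)

Answer: 14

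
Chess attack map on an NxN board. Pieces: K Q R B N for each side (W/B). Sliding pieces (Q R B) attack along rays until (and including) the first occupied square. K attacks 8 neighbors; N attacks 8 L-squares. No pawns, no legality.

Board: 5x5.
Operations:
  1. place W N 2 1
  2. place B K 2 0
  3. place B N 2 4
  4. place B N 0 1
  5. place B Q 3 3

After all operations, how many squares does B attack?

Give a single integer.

Op 1: place WN@(2,1)
Op 2: place BK@(2,0)
Op 3: place BN@(2,4)
Op 4: place BN@(0,1)
Op 5: place BQ@(3,3)
Per-piece attacks for B:
  BN@(0,1): attacks (1,3) (2,2) (2,0)
  BK@(2,0): attacks (2,1) (3,0) (1,0) (3,1) (1,1)
  BN@(2,4): attacks (3,2) (4,3) (1,2) (0,3)
  BQ@(3,3): attacks (3,4) (3,2) (3,1) (3,0) (4,3) (2,3) (1,3) (0,3) (4,4) (4,2) (2,4) (2,2) (1,1) (0,0) [ray(-1,1) blocked at (2,4)]
Union (18 distinct): (0,0) (0,3) (1,0) (1,1) (1,2) (1,3) (2,0) (2,1) (2,2) (2,3) (2,4) (3,0) (3,1) (3,2) (3,4) (4,2) (4,3) (4,4)

Answer: 18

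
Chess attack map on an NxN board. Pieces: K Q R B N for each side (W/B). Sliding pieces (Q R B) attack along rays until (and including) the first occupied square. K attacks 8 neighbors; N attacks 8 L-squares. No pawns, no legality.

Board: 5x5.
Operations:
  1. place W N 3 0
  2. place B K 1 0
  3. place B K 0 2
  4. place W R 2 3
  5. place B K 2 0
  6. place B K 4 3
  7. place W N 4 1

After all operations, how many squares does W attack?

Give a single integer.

Op 1: place WN@(3,0)
Op 2: place BK@(1,0)
Op 3: place BK@(0,2)
Op 4: place WR@(2,3)
Op 5: place BK@(2,0)
Op 6: place BK@(4,3)
Op 7: place WN@(4,1)
Per-piece attacks for W:
  WR@(2,3): attacks (2,4) (2,2) (2,1) (2,0) (3,3) (4,3) (1,3) (0,3) [ray(0,-1) blocked at (2,0); ray(1,0) blocked at (4,3)]
  WN@(3,0): attacks (4,2) (2,2) (1,1)
  WN@(4,1): attacks (3,3) (2,2) (2,0)
Union (10 distinct): (0,3) (1,1) (1,3) (2,0) (2,1) (2,2) (2,4) (3,3) (4,2) (4,3)

Answer: 10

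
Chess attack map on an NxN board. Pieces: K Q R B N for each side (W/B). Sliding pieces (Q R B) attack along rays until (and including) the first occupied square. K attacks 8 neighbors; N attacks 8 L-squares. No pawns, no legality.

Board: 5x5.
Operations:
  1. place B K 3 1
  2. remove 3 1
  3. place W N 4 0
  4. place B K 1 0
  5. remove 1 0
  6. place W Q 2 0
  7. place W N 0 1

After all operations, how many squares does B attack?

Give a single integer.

Answer: 0

Derivation:
Op 1: place BK@(3,1)
Op 2: remove (3,1)
Op 3: place WN@(4,0)
Op 4: place BK@(1,0)
Op 5: remove (1,0)
Op 6: place WQ@(2,0)
Op 7: place WN@(0,1)
Per-piece attacks for B:
Union (0 distinct): (none)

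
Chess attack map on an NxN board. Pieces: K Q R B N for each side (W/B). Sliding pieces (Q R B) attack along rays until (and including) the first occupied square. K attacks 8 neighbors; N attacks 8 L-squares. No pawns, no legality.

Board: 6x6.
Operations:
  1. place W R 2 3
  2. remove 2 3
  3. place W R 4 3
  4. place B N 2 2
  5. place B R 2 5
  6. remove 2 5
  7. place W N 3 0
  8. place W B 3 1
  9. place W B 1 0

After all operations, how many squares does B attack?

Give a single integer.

Answer: 8

Derivation:
Op 1: place WR@(2,3)
Op 2: remove (2,3)
Op 3: place WR@(4,3)
Op 4: place BN@(2,2)
Op 5: place BR@(2,5)
Op 6: remove (2,5)
Op 7: place WN@(3,0)
Op 8: place WB@(3,1)
Op 9: place WB@(1,0)
Per-piece attacks for B:
  BN@(2,2): attacks (3,4) (4,3) (1,4) (0,3) (3,0) (4,1) (1,0) (0,1)
Union (8 distinct): (0,1) (0,3) (1,0) (1,4) (3,0) (3,4) (4,1) (4,3)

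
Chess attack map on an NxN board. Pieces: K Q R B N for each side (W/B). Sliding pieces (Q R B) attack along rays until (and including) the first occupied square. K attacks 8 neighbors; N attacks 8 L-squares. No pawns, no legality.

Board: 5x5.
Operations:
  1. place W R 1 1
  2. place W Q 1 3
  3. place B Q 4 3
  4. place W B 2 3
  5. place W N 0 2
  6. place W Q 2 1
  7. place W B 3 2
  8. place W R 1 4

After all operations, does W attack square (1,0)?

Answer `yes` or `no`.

Op 1: place WR@(1,1)
Op 2: place WQ@(1,3)
Op 3: place BQ@(4,3)
Op 4: place WB@(2,3)
Op 5: place WN@(0,2)
Op 6: place WQ@(2,1)
Op 7: place WB@(3,2)
Op 8: place WR@(1,4)
Per-piece attacks for W:
  WN@(0,2): attacks (1,4) (2,3) (1,0) (2,1)
  WR@(1,1): attacks (1,2) (1,3) (1,0) (2,1) (0,1) [ray(0,1) blocked at (1,3); ray(1,0) blocked at (2,1)]
  WQ@(1,3): attacks (1,4) (1,2) (1,1) (2,3) (0,3) (2,4) (2,2) (3,1) (4,0) (0,4) (0,2) [ray(0,1) blocked at (1,4); ray(0,-1) blocked at (1,1); ray(1,0) blocked at (2,3); ray(-1,-1) blocked at (0,2)]
  WR@(1,4): attacks (1,3) (2,4) (3,4) (4,4) (0,4) [ray(0,-1) blocked at (1,3)]
  WQ@(2,1): attacks (2,2) (2,3) (2,0) (3,1) (4,1) (1,1) (3,2) (3,0) (1,2) (0,3) (1,0) [ray(0,1) blocked at (2,3); ray(-1,0) blocked at (1,1); ray(1,1) blocked at (3,2)]
  WB@(2,3): attacks (3,4) (3,2) (1,4) (1,2) (0,1) [ray(1,-1) blocked at (3,2); ray(-1,1) blocked at (1,4)]
  WB@(3,2): attacks (4,3) (4,1) (2,3) (2,1) [ray(1,1) blocked at (4,3); ray(-1,1) blocked at (2,3); ray(-1,-1) blocked at (2,1)]
W attacks (1,0): yes

Answer: yes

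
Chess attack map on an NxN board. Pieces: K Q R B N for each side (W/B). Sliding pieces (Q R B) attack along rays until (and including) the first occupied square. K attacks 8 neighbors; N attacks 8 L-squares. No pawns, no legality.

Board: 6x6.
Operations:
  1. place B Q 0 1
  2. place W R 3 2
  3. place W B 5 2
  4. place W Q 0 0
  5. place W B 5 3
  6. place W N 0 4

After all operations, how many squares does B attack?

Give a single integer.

Answer: 14

Derivation:
Op 1: place BQ@(0,1)
Op 2: place WR@(3,2)
Op 3: place WB@(5,2)
Op 4: place WQ@(0,0)
Op 5: place WB@(5,3)
Op 6: place WN@(0,4)
Per-piece attacks for B:
  BQ@(0,1): attacks (0,2) (0,3) (0,4) (0,0) (1,1) (2,1) (3,1) (4,1) (5,1) (1,2) (2,3) (3,4) (4,5) (1,0) [ray(0,1) blocked at (0,4); ray(0,-1) blocked at (0,0)]
Union (14 distinct): (0,0) (0,2) (0,3) (0,4) (1,0) (1,1) (1,2) (2,1) (2,3) (3,1) (3,4) (4,1) (4,5) (5,1)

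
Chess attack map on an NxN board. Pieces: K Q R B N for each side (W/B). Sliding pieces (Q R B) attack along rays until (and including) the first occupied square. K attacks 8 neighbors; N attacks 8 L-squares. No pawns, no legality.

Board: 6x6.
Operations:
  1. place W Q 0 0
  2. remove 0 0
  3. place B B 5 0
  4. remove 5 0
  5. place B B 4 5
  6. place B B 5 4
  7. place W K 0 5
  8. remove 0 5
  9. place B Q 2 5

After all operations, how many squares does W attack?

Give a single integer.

Answer: 0

Derivation:
Op 1: place WQ@(0,0)
Op 2: remove (0,0)
Op 3: place BB@(5,0)
Op 4: remove (5,0)
Op 5: place BB@(4,5)
Op 6: place BB@(5,4)
Op 7: place WK@(0,5)
Op 8: remove (0,5)
Op 9: place BQ@(2,5)
Per-piece attacks for W:
Union (0 distinct): (none)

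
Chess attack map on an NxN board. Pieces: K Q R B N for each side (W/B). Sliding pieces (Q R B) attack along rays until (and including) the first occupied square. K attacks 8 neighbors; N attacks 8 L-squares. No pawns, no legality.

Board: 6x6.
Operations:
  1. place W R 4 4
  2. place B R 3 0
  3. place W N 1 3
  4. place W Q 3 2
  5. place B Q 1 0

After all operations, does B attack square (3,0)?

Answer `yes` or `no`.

Op 1: place WR@(4,4)
Op 2: place BR@(3,0)
Op 3: place WN@(1,3)
Op 4: place WQ@(3,2)
Op 5: place BQ@(1,0)
Per-piece attacks for B:
  BQ@(1,0): attacks (1,1) (1,2) (1,3) (2,0) (3,0) (0,0) (2,1) (3,2) (0,1) [ray(0,1) blocked at (1,3); ray(1,0) blocked at (3,0); ray(1,1) blocked at (3,2)]
  BR@(3,0): attacks (3,1) (3,2) (4,0) (5,0) (2,0) (1,0) [ray(0,1) blocked at (3,2); ray(-1,0) blocked at (1,0)]
B attacks (3,0): yes

Answer: yes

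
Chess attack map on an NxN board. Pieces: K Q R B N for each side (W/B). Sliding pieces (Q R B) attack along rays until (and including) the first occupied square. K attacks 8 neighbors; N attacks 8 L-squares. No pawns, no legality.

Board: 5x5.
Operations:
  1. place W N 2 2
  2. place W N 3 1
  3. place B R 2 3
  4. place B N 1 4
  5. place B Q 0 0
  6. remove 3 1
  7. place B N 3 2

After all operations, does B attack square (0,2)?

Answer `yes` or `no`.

Answer: yes

Derivation:
Op 1: place WN@(2,2)
Op 2: place WN@(3,1)
Op 3: place BR@(2,3)
Op 4: place BN@(1,4)
Op 5: place BQ@(0,0)
Op 6: remove (3,1)
Op 7: place BN@(3,2)
Per-piece attacks for B:
  BQ@(0,0): attacks (0,1) (0,2) (0,3) (0,4) (1,0) (2,0) (3,0) (4,0) (1,1) (2,2) [ray(1,1) blocked at (2,2)]
  BN@(1,4): attacks (2,2) (3,3) (0,2)
  BR@(2,3): attacks (2,4) (2,2) (3,3) (4,3) (1,3) (0,3) [ray(0,-1) blocked at (2,2)]
  BN@(3,2): attacks (4,4) (2,4) (1,3) (4,0) (2,0) (1,1)
B attacks (0,2): yes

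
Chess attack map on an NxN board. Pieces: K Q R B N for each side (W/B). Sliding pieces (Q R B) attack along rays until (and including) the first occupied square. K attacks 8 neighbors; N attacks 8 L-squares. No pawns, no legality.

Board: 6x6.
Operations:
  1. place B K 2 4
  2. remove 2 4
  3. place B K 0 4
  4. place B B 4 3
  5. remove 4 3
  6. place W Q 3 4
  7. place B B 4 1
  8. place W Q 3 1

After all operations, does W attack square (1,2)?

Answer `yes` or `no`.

Answer: yes

Derivation:
Op 1: place BK@(2,4)
Op 2: remove (2,4)
Op 3: place BK@(0,4)
Op 4: place BB@(4,3)
Op 5: remove (4,3)
Op 6: place WQ@(3,4)
Op 7: place BB@(4,1)
Op 8: place WQ@(3,1)
Per-piece attacks for W:
  WQ@(3,1): attacks (3,2) (3,3) (3,4) (3,0) (4,1) (2,1) (1,1) (0,1) (4,2) (5,3) (4,0) (2,2) (1,3) (0,4) (2,0) [ray(0,1) blocked at (3,4); ray(1,0) blocked at (4,1); ray(-1,1) blocked at (0,4)]
  WQ@(3,4): attacks (3,5) (3,3) (3,2) (3,1) (4,4) (5,4) (2,4) (1,4) (0,4) (4,5) (4,3) (5,2) (2,5) (2,3) (1,2) (0,1) [ray(0,-1) blocked at (3,1); ray(-1,0) blocked at (0,4)]
W attacks (1,2): yes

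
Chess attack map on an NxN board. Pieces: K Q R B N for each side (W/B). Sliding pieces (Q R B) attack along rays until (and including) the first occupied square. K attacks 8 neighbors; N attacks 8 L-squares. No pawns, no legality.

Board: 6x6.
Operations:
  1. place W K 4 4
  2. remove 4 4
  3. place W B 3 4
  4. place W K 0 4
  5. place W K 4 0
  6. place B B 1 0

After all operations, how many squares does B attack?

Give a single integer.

Answer: 5

Derivation:
Op 1: place WK@(4,4)
Op 2: remove (4,4)
Op 3: place WB@(3,4)
Op 4: place WK@(0,4)
Op 5: place WK@(4,0)
Op 6: place BB@(1,0)
Per-piece attacks for B:
  BB@(1,0): attacks (2,1) (3,2) (4,3) (5,4) (0,1)
Union (5 distinct): (0,1) (2,1) (3,2) (4,3) (5,4)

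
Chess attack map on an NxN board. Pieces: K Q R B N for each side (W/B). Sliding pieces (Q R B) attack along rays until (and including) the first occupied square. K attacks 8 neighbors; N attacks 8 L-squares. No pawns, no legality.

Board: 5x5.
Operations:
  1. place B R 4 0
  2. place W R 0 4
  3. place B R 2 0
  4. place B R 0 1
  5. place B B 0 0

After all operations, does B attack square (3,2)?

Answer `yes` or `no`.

Op 1: place BR@(4,0)
Op 2: place WR@(0,4)
Op 3: place BR@(2,0)
Op 4: place BR@(0,1)
Op 5: place BB@(0,0)
Per-piece attacks for B:
  BB@(0,0): attacks (1,1) (2,2) (3,3) (4,4)
  BR@(0,1): attacks (0,2) (0,3) (0,4) (0,0) (1,1) (2,1) (3,1) (4,1) [ray(0,1) blocked at (0,4); ray(0,-1) blocked at (0,0)]
  BR@(2,0): attacks (2,1) (2,2) (2,3) (2,4) (3,0) (4,0) (1,0) (0,0) [ray(1,0) blocked at (4,0); ray(-1,0) blocked at (0,0)]
  BR@(4,0): attacks (4,1) (4,2) (4,3) (4,4) (3,0) (2,0) [ray(-1,0) blocked at (2,0)]
B attacks (3,2): no

Answer: no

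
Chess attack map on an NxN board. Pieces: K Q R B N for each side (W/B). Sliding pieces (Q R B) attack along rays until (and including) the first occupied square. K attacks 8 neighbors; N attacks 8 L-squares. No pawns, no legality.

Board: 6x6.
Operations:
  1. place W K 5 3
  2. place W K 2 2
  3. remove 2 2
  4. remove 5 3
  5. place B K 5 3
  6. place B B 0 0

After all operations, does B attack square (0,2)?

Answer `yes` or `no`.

Op 1: place WK@(5,3)
Op 2: place WK@(2,2)
Op 3: remove (2,2)
Op 4: remove (5,3)
Op 5: place BK@(5,3)
Op 6: place BB@(0,0)
Per-piece attacks for B:
  BB@(0,0): attacks (1,1) (2,2) (3,3) (4,4) (5,5)
  BK@(5,3): attacks (5,4) (5,2) (4,3) (4,4) (4,2)
B attacks (0,2): no

Answer: no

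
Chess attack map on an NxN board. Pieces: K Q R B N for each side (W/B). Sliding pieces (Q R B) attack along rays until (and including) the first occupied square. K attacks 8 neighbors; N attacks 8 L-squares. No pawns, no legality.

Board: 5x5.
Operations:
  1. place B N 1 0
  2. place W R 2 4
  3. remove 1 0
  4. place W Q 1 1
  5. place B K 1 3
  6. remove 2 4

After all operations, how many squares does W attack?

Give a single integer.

Answer: 13

Derivation:
Op 1: place BN@(1,0)
Op 2: place WR@(2,4)
Op 3: remove (1,0)
Op 4: place WQ@(1,1)
Op 5: place BK@(1,3)
Op 6: remove (2,4)
Per-piece attacks for W:
  WQ@(1,1): attacks (1,2) (1,3) (1,0) (2,1) (3,1) (4,1) (0,1) (2,2) (3,3) (4,4) (2,0) (0,2) (0,0) [ray(0,1) blocked at (1,3)]
Union (13 distinct): (0,0) (0,1) (0,2) (1,0) (1,2) (1,3) (2,0) (2,1) (2,2) (3,1) (3,3) (4,1) (4,4)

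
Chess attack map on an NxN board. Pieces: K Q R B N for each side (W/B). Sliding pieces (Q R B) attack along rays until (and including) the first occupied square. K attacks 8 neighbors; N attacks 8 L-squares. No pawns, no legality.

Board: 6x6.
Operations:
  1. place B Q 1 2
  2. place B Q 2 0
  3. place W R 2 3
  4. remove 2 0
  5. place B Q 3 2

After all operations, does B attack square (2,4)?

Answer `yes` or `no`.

Answer: no

Derivation:
Op 1: place BQ@(1,2)
Op 2: place BQ@(2,0)
Op 3: place WR@(2,3)
Op 4: remove (2,0)
Op 5: place BQ@(3,2)
Per-piece attacks for B:
  BQ@(1,2): attacks (1,3) (1,4) (1,5) (1,1) (1,0) (2,2) (3,2) (0,2) (2,3) (2,1) (3,0) (0,3) (0,1) [ray(1,0) blocked at (3,2); ray(1,1) blocked at (2,3)]
  BQ@(3,2): attacks (3,3) (3,4) (3,5) (3,1) (3,0) (4,2) (5,2) (2,2) (1,2) (4,3) (5,4) (4,1) (5,0) (2,3) (2,1) (1,0) [ray(-1,0) blocked at (1,2); ray(-1,1) blocked at (2,3)]
B attacks (2,4): no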